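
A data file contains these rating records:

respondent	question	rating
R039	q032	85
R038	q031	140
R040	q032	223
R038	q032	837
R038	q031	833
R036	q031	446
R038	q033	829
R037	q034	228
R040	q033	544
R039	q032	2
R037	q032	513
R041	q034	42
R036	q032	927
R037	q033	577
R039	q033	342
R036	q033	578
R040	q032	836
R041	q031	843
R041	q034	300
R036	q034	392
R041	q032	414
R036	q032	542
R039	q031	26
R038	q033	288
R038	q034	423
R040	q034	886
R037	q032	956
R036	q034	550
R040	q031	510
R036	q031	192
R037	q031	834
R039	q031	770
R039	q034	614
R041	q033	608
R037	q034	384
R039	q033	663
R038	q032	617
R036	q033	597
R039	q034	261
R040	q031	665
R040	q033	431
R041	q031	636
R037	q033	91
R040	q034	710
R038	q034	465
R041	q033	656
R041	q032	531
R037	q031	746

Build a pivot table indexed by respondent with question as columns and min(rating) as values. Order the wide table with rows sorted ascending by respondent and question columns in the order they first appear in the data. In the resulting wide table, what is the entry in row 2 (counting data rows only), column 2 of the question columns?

With rows sorted ascending by respondent, row 2 is respondent=R037. question columns in first-appearance order: q032, q031, q033, q034; column 2 is q031.
Long rows with respondent=R037, question=q031: min(834, 746) = 746.

746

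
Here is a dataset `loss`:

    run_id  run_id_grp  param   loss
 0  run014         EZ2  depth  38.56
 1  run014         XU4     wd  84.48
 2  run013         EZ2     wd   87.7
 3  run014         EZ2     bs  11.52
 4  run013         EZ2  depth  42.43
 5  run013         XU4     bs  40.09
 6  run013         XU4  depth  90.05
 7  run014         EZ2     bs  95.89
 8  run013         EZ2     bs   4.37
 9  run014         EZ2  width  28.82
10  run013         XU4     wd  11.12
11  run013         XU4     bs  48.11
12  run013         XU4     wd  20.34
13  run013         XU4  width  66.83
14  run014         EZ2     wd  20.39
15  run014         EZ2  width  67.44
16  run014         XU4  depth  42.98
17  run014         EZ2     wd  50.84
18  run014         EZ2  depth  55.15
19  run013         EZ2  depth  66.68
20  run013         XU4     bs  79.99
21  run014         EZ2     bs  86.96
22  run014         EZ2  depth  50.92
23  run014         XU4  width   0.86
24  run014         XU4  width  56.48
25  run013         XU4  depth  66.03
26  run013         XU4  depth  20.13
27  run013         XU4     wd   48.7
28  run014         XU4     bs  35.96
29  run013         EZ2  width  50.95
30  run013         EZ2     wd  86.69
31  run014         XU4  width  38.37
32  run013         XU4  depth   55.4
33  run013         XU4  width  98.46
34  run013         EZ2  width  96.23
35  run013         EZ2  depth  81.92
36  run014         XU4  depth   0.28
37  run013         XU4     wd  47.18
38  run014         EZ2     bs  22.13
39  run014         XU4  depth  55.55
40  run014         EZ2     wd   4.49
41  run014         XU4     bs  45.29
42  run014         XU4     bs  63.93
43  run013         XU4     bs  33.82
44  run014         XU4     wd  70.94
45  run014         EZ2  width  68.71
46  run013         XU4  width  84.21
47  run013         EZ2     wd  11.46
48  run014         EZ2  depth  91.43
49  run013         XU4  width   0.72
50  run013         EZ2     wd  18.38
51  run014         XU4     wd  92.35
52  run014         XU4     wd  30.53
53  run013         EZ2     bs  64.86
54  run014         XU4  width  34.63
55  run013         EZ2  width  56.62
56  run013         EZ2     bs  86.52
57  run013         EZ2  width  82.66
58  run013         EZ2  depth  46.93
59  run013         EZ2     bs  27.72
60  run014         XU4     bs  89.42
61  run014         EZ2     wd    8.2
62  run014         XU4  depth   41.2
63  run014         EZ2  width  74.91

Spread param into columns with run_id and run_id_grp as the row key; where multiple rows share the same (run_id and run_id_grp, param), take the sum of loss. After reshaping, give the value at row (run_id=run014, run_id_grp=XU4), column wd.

Rows with run_id=run014, run_id_grp=XU4 and param=wd: loss values are 84.48, 70.94, 92.35, 30.53.
84.48 + 70.94 + 92.35 + 30.53 = 278.30.

278.30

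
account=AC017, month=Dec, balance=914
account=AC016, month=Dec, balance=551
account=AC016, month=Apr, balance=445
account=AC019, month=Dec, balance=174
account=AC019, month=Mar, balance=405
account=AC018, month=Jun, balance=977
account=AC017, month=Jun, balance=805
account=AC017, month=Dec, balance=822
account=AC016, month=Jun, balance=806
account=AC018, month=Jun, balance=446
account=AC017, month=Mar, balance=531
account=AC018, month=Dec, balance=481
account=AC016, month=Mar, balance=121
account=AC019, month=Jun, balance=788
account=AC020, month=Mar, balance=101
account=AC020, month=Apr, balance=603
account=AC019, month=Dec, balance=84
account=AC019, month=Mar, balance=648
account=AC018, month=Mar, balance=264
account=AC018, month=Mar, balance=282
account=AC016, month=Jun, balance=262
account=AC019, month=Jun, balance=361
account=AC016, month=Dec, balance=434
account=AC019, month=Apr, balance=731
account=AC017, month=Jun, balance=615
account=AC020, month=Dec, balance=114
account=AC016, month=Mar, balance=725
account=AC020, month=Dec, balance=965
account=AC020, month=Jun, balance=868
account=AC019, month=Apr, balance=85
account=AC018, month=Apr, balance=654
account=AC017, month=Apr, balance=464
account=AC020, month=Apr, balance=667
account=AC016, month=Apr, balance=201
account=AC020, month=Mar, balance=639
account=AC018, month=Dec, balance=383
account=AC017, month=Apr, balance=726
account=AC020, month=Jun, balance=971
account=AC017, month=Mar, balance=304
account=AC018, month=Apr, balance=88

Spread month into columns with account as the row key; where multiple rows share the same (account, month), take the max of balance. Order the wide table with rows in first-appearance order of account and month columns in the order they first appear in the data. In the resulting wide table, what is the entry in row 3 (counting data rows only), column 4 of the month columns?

With rows in first-appearance order of account, row 3 is account=AC019. month columns in first-appearance order: Dec, Apr, Mar, Jun; column 4 is Jun.
Long rows with account=AC019, month=Jun: max(788, 361) = 788.

788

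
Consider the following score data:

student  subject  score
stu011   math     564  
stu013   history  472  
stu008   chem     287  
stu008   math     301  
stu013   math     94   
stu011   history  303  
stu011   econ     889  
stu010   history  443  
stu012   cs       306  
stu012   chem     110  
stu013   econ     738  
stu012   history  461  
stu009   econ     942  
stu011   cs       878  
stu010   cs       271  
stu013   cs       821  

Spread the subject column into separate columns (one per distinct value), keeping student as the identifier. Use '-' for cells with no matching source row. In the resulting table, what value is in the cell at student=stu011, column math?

564

The long row with student=stu011, subject=math has score=564.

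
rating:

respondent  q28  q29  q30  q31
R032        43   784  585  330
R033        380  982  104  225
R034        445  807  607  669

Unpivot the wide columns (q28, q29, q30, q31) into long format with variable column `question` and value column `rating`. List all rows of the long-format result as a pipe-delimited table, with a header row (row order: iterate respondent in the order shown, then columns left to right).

| respondent | question | rating |
| R032 | q28 | 43 |
| R032 | q29 | 784 |
| R032 | q30 | 585 |
| R032 | q31 | 330 |
| R033 | q28 | 380 |
| R033 | q29 | 982 |
| R033 | q30 | 104 |
| R033 | q31 | 225 |
| R034 | q28 | 445 |
| R034 | q29 | 807 |
| R034 | q30 | 607 |
| R034 | q31 | 669 |

Each (respondent, column) pair becomes one row: 3 × 4 = 12 rows.
For example, (R032, q28) → rating=43.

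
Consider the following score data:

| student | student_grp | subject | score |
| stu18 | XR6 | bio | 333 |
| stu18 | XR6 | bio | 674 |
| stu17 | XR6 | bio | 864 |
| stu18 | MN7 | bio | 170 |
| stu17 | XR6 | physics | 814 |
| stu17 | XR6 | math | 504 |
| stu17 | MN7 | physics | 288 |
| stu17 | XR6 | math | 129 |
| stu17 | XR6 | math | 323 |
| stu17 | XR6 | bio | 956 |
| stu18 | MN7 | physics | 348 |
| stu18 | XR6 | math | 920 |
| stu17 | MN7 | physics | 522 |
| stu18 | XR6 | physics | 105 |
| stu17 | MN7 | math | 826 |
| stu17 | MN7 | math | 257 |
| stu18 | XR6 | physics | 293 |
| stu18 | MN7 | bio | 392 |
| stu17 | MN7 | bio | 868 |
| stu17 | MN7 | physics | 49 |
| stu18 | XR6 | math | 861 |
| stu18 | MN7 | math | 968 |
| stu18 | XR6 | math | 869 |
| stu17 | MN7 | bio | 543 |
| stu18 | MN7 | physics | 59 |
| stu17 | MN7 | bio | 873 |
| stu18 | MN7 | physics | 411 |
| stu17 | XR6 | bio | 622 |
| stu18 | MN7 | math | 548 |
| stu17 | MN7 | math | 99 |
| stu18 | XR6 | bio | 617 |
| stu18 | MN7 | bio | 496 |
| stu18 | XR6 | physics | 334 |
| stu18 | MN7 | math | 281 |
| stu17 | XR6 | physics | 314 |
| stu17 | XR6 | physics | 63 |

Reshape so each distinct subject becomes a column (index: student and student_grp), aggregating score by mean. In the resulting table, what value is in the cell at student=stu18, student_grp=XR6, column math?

883.33

Rows with student=stu18, student_grp=XR6 and subject=math: score values are 920, 861, 869.
(920 + 861 + 869) / 3 = 883.33.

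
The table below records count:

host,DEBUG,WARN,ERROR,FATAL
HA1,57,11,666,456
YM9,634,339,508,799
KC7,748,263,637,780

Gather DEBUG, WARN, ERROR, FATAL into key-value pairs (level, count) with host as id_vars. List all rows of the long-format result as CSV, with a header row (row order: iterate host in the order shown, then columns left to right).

Each (host, column) pair becomes one row: 3 × 4 = 12 rows.
For example, (HA1, DEBUG) → count=57.

host,level,count
HA1,DEBUG,57
HA1,WARN,11
HA1,ERROR,666
HA1,FATAL,456
YM9,DEBUG,634
YM9,WARN,339
YM9,ERROR,508
YM9,FATAL,799
KC7,DEBUG,748
KC7,WARN,263
KC7,ERROR,637
KC7,FATAL,780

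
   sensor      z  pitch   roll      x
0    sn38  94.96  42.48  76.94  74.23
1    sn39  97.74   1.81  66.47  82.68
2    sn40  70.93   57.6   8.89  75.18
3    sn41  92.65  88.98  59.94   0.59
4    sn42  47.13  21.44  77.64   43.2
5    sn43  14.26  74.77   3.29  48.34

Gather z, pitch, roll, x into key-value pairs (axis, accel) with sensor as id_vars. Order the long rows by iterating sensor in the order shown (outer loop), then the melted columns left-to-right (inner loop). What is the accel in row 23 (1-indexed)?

3.29

24 rows total (6 × 4). Row 23: index ⌊(23-1)/4⌋ = 5 into sensor → sn43; (23-1) mod 4 = 2 into the melted columns → roll.
So row 23 is (sn43, roll, 3.29); accel = 3.29.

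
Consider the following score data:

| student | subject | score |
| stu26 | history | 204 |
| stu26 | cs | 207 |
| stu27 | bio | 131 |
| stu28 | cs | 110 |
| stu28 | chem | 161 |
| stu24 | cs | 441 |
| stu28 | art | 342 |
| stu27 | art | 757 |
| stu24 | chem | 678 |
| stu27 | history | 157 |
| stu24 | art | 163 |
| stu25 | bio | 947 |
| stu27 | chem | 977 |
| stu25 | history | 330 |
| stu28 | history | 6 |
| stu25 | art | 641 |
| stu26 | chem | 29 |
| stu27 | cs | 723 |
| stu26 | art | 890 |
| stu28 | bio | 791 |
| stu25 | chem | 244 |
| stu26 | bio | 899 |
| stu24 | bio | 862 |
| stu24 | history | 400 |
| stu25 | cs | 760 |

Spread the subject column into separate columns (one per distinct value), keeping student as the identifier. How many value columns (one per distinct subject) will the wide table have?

5

5 distinct subject values: chem, history, cs, art, bio.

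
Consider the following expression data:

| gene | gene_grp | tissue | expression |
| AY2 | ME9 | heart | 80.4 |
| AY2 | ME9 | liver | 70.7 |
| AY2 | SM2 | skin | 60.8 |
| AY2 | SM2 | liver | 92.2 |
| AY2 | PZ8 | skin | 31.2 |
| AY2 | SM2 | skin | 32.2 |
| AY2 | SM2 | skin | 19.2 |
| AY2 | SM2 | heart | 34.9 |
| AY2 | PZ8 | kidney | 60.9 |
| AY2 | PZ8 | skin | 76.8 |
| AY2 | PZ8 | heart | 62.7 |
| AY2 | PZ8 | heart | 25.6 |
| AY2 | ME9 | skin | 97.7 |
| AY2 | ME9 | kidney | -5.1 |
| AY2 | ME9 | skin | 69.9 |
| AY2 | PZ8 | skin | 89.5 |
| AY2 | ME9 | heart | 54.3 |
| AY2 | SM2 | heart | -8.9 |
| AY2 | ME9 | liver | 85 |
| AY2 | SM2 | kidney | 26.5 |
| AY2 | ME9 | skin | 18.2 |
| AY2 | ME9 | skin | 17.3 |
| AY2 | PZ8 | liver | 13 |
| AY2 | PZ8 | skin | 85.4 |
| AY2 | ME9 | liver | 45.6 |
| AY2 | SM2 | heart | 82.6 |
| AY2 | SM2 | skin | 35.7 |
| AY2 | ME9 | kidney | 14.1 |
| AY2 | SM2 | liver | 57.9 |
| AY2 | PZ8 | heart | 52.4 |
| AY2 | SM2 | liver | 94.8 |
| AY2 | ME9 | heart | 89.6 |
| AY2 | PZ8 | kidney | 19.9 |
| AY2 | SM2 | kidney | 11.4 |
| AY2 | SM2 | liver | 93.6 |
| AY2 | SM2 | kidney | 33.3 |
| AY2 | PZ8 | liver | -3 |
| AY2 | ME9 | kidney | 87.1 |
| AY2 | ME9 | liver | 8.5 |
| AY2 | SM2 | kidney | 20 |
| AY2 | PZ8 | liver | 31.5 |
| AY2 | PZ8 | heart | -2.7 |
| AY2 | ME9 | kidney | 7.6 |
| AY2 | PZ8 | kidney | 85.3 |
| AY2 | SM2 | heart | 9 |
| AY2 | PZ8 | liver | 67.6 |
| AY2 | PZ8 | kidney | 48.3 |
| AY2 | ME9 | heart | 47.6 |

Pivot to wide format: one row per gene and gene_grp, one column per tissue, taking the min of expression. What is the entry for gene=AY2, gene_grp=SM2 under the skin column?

19.2

Rows with gene=AY2, gene_grp=SM2 and tissue=skin: expression values are 60.8, 32.2, 19.2, 35.7.
min(60.8, 32.2, 19.2, 35.7) = 19.2.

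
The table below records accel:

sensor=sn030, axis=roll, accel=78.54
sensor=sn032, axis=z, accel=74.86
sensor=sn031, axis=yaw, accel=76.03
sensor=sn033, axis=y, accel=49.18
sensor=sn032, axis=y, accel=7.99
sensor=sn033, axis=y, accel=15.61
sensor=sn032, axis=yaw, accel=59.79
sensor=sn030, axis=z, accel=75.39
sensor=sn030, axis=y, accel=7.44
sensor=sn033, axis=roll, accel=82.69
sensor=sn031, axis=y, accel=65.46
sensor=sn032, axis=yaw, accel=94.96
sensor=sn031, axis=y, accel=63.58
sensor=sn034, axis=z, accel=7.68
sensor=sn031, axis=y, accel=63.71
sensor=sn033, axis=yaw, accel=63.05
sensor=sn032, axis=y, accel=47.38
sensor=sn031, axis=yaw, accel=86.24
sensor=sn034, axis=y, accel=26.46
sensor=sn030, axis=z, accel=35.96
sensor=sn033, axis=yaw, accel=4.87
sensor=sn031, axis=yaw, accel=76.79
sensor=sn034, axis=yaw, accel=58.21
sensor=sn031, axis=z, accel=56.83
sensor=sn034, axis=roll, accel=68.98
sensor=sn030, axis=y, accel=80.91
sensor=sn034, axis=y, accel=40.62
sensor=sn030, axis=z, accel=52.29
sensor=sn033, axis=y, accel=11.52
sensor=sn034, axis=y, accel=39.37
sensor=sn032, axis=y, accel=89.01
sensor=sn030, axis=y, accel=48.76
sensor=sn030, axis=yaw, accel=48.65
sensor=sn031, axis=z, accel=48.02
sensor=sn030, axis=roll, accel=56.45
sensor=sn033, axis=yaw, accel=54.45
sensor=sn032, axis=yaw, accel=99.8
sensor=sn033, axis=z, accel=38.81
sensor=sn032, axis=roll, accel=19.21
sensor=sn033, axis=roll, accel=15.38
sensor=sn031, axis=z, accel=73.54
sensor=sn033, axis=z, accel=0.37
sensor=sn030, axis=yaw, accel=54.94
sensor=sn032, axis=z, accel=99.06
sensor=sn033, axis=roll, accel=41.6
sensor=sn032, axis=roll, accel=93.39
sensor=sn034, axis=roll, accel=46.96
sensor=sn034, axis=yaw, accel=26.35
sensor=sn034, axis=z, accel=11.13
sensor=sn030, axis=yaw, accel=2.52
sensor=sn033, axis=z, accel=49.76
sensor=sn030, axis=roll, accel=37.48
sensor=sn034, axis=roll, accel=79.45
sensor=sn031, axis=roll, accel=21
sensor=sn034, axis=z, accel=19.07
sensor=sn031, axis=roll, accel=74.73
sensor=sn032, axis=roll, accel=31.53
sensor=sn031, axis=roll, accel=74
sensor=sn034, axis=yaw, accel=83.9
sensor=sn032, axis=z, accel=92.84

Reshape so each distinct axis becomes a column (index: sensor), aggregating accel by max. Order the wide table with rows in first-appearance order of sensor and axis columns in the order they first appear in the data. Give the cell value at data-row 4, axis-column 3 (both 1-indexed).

With rows in first-appearance order of sensor, row 4 is sensor=sn033. axis columns in first-appearance order: roll, z, yaw, y; column 3 is yaw.
Long rows with sensor=sn033, axis=yaw: max(63.05, 4.87, 54.45) = 63.05.

63.05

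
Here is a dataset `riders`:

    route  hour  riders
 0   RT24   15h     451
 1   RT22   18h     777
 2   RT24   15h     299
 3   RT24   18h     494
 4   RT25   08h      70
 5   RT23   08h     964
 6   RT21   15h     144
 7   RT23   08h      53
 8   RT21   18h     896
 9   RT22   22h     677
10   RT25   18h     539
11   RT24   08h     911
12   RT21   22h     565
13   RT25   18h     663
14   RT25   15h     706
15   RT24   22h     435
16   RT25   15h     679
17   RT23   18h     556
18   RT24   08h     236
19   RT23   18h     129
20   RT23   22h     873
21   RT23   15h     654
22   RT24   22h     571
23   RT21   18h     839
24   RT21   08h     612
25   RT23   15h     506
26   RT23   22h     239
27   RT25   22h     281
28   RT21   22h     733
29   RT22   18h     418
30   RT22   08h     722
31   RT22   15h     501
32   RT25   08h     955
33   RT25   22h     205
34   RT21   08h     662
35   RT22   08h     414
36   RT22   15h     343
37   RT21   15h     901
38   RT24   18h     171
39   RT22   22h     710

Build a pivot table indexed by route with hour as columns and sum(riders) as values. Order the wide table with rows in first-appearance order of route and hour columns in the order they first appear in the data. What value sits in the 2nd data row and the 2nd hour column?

With rows in first-appearance order of route, row 2 is route=RT22. hour columns in first-appearance order: 15h, 18h, 08h, 22h; column 2 is 18h.
Long rows with route=RT22, hour=18h: 777 + 418 = 1195.

1195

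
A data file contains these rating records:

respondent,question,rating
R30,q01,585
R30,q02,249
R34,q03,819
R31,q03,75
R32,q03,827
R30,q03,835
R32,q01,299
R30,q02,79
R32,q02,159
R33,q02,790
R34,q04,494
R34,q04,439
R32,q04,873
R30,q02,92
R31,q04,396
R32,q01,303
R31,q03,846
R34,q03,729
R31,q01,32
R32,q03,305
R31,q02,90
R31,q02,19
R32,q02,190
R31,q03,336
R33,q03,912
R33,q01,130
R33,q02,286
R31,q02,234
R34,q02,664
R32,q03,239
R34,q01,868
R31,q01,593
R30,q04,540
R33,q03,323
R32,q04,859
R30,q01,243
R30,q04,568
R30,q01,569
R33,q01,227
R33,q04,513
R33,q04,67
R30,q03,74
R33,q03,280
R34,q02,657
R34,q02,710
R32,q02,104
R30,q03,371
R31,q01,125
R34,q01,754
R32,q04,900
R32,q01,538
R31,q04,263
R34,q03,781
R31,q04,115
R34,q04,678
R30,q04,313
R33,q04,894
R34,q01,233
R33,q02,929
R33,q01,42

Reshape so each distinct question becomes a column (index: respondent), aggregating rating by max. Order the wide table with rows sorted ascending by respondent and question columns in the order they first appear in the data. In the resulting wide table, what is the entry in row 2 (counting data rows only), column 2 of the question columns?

234

With rows sorted ascending by respondent, row 2 is respondent=R31. question columns in first-appearance order: q01, q02, q03, q04; column 2 is q02.
Long rows with respondent=R31, question=q02: max(90, 19, 234) = 234.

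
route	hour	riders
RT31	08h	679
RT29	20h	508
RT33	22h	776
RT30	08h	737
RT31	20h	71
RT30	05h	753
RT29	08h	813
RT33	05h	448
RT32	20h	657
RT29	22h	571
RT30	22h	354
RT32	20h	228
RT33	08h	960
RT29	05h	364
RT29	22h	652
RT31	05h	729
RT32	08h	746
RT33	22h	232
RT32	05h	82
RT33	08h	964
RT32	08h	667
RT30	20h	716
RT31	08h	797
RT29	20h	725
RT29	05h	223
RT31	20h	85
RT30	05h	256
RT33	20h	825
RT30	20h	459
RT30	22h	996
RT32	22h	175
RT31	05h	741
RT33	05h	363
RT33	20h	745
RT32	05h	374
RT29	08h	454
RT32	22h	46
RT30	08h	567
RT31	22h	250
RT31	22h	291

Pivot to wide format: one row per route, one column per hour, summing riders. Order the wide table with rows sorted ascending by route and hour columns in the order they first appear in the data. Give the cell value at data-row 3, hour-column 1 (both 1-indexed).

1476

With rows sorted ascending by route, row 3 is route=RT31. hour columns in first-appearance order: 08h, 20h, 22h, 05h; column 1 is 08h.
Long rows with route=RT31, hour=08h: 679 + 797 = 1476.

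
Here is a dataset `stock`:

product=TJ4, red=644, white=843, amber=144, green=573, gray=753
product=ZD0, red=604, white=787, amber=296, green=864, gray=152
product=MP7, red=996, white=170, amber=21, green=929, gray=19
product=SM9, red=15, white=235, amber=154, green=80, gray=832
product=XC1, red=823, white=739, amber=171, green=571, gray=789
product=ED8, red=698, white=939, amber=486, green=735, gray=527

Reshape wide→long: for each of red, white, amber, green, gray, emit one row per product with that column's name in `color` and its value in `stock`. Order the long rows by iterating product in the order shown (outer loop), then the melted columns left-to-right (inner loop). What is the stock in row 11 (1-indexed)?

30 rows total (6 × 5). Row 11: index ⌊(11-1)/5⌋ = 2 into product → MP7; (11-1) mod 5 = 0 into the melted columns → red.
So row 11 is (MP7, red, 996); stock = 996.

996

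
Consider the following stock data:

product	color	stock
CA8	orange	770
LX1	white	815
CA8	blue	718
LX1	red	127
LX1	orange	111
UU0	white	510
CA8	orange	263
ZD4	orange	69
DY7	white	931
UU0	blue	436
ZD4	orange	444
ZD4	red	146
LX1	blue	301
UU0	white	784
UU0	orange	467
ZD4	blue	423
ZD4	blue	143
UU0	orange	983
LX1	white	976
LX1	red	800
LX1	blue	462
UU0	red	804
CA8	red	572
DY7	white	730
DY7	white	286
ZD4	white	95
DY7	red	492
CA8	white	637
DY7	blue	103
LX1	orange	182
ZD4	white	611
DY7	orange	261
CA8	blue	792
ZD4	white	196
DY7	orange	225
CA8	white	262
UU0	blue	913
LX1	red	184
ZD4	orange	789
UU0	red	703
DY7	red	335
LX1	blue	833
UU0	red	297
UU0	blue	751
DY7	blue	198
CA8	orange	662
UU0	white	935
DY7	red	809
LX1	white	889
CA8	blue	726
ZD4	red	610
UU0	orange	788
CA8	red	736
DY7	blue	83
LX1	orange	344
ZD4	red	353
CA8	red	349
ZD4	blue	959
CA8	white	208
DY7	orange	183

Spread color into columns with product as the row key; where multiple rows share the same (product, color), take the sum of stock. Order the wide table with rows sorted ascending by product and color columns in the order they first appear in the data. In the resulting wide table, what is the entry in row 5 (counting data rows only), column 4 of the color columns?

With rows sorted ascending by product, row 5 is product=ZD4. color columns in first-appearance order: orange, white, blue, red; column 4 is red.
Long rows with product=ZD4, color=red: 146 + 610 + 353 = 1109.

1109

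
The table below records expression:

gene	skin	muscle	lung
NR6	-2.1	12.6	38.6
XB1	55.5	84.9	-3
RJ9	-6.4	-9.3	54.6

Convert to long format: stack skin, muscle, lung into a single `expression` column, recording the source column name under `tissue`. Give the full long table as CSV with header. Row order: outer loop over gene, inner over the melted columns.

gene,tissue,expression
NR6,skin,-2.1
NR6,muscle,12.6
NR6,lung,38.6
XB1,skin,55.5
XB1,muscle,84.9
XB1,lung,-3
RJ9,skin,-6.4
RJ9,muscle,-9.3
RJ9,lung,54.6

Each (gene, column) pair becomes one row: 3 × 3 = 9 rows.
For example, (NR6, skin) → expression=-2.1.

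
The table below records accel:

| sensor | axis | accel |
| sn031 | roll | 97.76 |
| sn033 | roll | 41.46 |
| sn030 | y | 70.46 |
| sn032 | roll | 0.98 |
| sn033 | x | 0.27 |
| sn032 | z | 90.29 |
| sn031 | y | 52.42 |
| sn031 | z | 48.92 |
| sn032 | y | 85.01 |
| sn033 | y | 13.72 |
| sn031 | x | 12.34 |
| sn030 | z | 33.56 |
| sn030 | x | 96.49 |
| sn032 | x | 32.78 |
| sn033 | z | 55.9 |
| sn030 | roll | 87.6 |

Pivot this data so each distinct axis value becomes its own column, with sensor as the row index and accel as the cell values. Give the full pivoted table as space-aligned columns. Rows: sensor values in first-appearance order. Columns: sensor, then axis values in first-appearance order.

Columns: sensor plus the 4 distinct axis values (roll, y, x, z).
For example, row sn031 column roll takes accel=97.76 from the long row (sn031, roll).

sensor  roll   y      x      z    
sn031   97.76  52.42  12.34  48.92
sn033   41.46  13.72  0.27   55.9 
sn030   87.6   70.46  96.49  33.56
sn032   0.98   85.01  32.78  90.29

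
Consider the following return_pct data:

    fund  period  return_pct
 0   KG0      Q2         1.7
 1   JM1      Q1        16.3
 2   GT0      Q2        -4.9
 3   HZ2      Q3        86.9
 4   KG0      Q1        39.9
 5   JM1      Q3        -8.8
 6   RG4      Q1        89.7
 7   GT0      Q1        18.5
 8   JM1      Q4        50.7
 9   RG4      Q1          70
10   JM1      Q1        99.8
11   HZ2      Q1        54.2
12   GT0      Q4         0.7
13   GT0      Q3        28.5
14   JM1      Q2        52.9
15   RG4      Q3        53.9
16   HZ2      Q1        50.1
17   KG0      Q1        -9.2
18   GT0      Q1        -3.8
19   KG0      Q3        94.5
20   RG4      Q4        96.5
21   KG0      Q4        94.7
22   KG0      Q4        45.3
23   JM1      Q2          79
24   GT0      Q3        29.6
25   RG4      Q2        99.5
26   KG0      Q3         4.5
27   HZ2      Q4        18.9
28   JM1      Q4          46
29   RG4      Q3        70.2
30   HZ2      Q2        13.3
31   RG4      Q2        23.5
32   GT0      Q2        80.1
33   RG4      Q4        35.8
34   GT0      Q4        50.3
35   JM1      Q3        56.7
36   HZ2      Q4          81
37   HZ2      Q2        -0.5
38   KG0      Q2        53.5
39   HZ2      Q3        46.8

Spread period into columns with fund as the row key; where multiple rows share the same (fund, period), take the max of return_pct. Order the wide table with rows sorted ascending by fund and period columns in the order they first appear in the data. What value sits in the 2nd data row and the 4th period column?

With rows sorted ascending by fund, row 2 is fund=HZ2. period columns in first-appearance order: Q2, Q1, Q3, Q4; column 4 is Q4.
Long rows with fund=HZ2, period=Q4: max(18.9, 81) = 81.

81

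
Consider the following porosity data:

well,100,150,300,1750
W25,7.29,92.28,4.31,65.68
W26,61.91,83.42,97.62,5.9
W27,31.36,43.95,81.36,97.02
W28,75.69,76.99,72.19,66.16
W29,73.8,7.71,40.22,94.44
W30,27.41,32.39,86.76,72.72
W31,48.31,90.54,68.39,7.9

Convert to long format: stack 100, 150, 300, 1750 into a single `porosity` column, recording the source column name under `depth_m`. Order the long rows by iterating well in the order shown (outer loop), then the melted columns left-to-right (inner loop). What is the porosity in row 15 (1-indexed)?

28 rows total (7 × 4). Row 15: index ⌊(15-1)/4⌋ = 3 into well → W28; (15-1) mod 4 = 2 into the melted columns → 300.
So row 15 is (W28, 300, 72.19); porosity = 72.19.

72.19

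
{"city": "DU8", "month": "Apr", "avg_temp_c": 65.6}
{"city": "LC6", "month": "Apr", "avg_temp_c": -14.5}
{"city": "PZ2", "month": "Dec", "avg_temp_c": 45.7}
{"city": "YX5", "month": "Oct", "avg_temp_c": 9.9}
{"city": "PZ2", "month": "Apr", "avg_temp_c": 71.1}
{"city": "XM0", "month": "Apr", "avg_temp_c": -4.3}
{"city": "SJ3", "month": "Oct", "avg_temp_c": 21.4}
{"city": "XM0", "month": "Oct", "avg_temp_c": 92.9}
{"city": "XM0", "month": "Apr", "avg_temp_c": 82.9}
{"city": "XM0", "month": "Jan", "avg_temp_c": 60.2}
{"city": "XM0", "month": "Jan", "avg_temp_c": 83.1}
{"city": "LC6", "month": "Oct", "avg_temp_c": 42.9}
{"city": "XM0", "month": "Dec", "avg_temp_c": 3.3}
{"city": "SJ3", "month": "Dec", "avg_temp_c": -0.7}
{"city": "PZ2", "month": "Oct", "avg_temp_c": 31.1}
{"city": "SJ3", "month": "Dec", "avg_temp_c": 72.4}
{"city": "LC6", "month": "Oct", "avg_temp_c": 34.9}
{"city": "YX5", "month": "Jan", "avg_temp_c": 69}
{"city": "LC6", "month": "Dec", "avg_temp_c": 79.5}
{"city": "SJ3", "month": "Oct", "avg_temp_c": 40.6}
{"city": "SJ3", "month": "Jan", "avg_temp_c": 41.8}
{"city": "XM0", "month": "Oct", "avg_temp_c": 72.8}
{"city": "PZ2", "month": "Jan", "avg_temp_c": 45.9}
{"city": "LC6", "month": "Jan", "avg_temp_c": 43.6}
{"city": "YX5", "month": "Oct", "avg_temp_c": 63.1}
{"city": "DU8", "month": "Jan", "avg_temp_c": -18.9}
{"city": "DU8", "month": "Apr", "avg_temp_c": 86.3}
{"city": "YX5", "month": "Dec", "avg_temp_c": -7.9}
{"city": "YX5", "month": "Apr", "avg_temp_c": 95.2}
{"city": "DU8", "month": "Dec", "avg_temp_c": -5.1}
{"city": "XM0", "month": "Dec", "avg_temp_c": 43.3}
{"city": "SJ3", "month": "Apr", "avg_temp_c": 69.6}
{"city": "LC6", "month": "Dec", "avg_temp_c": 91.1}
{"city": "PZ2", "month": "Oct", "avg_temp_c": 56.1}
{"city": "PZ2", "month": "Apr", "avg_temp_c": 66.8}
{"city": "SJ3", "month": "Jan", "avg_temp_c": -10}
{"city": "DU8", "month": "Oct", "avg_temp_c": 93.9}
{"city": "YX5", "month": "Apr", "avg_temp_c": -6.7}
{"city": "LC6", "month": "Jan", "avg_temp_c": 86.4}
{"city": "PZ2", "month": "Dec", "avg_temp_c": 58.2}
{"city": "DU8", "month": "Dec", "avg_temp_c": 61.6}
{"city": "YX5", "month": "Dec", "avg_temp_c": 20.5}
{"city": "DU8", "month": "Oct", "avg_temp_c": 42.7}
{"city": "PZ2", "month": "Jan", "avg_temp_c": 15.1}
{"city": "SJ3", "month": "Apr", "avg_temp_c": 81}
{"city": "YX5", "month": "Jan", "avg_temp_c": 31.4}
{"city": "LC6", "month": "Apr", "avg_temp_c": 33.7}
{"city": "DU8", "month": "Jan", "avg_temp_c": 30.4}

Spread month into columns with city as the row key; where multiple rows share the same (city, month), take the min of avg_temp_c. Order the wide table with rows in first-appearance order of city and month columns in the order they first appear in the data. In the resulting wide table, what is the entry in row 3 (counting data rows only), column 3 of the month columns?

31.1

With rows in first-appearance order of city, row 3 is city=PZ2. month columns in first-appearance order: Apr, Dec, Oct, Jan; column 3 is Oct.
Long rows with city=PZ2, month=Oct: min(31.1, 56.1) = 31.1.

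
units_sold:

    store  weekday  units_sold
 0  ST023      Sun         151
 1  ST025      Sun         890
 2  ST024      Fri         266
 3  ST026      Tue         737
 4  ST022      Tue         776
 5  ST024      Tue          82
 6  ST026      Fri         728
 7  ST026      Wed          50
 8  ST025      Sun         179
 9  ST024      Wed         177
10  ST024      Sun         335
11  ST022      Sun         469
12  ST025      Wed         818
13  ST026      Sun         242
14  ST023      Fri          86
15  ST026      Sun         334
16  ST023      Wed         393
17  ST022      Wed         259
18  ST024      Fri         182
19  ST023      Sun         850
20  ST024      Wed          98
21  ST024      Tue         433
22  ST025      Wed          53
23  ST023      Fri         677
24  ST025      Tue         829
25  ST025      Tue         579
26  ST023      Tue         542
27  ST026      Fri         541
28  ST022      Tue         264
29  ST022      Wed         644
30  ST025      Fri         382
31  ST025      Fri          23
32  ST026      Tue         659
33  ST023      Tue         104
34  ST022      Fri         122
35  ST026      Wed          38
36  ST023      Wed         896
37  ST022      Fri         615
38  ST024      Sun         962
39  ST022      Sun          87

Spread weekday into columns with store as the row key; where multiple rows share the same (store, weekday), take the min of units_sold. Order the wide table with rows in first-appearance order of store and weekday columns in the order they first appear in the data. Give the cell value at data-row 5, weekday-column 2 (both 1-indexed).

With rows in first-appearance order of store, row 5 is store=ST022. weekday columns in first-appearance order: Sun, Fri, Tue, Wed; column 2 is Fri.
Long rows with store=ST022, weekday=Fri: min(122, 615) = 122.

122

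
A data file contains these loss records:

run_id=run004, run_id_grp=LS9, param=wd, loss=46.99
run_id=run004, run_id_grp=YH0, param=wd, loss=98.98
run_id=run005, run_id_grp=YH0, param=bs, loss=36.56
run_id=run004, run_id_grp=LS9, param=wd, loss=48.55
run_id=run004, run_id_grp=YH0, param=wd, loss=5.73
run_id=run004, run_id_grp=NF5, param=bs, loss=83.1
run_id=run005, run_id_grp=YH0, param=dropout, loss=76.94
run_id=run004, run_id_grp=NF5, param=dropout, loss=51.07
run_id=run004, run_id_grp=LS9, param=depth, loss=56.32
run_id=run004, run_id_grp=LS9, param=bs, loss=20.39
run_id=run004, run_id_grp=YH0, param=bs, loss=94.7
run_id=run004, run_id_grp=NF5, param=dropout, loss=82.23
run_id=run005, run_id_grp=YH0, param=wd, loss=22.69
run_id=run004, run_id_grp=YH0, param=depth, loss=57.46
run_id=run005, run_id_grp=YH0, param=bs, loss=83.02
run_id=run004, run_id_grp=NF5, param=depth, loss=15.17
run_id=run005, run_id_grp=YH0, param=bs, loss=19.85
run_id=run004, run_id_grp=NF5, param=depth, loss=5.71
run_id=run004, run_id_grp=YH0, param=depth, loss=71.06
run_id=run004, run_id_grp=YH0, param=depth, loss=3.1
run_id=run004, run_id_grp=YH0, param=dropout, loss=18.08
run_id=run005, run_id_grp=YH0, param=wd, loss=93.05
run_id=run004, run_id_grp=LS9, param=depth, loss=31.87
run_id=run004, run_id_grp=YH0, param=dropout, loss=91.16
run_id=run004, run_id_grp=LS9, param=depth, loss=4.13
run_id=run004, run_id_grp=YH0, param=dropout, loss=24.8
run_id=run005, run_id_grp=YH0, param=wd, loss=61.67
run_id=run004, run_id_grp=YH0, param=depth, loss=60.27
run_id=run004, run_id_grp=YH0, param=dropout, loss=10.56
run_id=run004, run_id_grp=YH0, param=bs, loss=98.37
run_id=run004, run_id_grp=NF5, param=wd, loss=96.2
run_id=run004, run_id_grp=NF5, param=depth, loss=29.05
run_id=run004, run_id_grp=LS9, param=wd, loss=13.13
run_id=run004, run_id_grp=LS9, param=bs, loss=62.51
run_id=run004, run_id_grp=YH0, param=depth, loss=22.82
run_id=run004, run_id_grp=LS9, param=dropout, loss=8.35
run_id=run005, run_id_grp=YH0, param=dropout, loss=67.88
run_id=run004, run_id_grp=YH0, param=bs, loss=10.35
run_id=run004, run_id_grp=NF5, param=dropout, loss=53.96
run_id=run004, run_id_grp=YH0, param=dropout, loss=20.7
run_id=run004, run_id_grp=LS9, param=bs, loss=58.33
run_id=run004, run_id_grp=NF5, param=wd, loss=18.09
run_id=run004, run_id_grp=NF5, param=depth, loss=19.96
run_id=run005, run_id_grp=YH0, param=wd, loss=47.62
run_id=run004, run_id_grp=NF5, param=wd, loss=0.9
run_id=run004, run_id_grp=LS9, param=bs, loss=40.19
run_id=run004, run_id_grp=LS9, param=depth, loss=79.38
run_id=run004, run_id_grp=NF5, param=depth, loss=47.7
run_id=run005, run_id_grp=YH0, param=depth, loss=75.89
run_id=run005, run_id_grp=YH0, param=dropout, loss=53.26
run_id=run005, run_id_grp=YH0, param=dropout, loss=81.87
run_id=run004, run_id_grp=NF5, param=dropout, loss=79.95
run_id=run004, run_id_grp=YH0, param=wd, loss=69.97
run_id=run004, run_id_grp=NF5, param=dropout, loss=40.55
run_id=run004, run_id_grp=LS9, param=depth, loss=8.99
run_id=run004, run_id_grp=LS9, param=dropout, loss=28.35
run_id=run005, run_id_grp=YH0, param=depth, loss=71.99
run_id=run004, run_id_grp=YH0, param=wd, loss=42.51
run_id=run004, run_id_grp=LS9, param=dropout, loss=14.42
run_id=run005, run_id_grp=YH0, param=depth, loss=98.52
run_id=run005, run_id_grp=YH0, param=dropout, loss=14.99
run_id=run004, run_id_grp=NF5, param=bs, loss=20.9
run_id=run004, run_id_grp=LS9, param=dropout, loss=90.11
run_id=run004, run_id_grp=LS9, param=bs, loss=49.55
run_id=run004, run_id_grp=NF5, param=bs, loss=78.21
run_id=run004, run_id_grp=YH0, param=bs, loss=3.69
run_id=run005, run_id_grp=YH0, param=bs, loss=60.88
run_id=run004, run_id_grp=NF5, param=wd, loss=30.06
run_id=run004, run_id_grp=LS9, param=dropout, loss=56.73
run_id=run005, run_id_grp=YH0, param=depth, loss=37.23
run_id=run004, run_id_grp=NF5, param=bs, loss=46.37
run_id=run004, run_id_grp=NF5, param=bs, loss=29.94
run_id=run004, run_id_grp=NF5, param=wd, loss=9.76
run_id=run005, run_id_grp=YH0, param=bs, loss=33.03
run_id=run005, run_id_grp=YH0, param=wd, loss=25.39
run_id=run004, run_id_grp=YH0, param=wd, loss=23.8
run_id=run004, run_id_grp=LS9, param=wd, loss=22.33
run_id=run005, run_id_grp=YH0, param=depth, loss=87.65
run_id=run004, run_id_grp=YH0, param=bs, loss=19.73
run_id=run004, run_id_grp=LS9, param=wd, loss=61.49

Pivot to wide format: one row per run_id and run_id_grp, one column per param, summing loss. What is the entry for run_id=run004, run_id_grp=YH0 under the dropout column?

165.30

Rows with run_id=run004, run_id_grp=YH0 and param=dropout: loss values are 18.08, 91.16, 24.8, 10.56, 20.7.
18.08 + 91.16 + 24.8 + 10.56 + 20.7 = 165.30.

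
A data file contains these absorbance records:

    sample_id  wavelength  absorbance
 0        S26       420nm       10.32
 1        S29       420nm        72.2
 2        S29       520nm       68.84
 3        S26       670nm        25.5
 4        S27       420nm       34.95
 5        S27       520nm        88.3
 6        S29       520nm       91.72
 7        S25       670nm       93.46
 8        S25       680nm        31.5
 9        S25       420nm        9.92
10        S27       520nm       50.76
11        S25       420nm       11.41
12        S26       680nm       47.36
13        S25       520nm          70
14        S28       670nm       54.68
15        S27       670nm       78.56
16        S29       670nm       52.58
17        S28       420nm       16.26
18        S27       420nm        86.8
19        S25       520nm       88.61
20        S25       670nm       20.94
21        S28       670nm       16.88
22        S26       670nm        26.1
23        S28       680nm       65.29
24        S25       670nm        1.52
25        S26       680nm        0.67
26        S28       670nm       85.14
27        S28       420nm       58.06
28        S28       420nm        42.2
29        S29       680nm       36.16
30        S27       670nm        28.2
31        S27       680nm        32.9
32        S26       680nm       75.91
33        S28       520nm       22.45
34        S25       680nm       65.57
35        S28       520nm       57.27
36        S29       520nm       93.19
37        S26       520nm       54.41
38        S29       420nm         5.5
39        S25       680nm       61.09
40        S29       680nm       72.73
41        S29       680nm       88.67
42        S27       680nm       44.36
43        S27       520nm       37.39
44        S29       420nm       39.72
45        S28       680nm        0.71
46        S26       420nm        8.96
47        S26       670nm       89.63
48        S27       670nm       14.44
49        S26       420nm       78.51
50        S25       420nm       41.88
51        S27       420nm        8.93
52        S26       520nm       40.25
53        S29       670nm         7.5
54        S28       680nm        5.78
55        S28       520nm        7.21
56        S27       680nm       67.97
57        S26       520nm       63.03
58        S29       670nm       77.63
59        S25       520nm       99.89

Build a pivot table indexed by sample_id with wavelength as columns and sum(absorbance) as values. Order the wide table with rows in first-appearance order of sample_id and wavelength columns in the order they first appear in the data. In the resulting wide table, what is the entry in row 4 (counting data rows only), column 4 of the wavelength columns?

158.16

With rows in first-appearance order of sample_id, row 4 is sample_id=S25. wavelength columns in first-appearance order: 420nm, 520nm, 670nm, 680nm; column 4 is 680nm.
Long rows with sample_id=S25, wavelength=680nm: 31.5 + 65.57 + 61.09 = 158.16.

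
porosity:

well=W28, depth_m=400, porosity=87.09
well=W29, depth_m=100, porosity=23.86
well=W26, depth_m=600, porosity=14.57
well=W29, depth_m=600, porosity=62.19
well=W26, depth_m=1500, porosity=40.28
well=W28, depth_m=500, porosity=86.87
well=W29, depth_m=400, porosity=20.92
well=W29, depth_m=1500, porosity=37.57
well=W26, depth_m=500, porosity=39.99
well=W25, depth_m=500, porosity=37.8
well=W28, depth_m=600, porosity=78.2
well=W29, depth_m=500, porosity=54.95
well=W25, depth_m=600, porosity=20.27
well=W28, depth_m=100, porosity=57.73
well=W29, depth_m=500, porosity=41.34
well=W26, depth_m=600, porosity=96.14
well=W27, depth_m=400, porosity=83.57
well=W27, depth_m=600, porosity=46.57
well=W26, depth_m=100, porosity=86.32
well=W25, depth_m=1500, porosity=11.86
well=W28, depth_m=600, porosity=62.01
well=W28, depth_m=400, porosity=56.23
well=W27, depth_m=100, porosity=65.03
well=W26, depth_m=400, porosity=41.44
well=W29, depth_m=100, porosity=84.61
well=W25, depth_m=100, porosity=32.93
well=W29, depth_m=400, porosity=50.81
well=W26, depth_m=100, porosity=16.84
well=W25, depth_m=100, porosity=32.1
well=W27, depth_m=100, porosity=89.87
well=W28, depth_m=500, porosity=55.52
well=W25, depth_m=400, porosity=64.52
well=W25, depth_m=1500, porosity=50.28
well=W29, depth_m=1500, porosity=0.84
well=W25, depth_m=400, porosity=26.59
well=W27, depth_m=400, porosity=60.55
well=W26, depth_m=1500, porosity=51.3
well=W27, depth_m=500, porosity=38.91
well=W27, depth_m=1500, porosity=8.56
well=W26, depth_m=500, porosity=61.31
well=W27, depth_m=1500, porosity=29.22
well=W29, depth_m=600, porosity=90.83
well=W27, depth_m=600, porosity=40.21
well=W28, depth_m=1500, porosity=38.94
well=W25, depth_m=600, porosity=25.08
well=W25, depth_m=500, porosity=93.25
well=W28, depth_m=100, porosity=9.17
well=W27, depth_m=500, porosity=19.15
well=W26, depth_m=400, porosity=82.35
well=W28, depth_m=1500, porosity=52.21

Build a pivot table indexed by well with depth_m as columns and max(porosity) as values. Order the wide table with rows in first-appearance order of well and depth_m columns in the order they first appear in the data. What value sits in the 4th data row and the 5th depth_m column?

With rows in first-appearance order of well, row 4 is well=W25. depth_m columns in first-appearance order: 400, 100, 600, 1500, 500; column 5 is 500.
Long rows with well=W25, depth_m=500: max(37.8, 93.25) = 93.25.

93.25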